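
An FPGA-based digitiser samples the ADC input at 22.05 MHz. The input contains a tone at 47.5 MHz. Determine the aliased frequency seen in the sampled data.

47.5 MHz mod fs = 3.4 MHz.
3.4 MHz ≤ fs/2 = 11.025 MHz, appears at 3.4 MHz.

3.4 MHz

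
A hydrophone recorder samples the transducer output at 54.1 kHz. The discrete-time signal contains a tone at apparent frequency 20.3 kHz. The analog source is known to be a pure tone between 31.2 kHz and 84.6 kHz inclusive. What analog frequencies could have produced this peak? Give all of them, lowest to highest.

Frequencies that alias to 20.3 kHz are k·fs ± 20.3 kHz for integer k ≥ 0.
k=0: 20.3 kHz.
k=1: 33.8 kHz, 74.4 kHz.
k=2: 87.9 kHz, 128.5 kHz.
Within [31.2 kHz, 84.6 kHz]: 33.8 kHz, 74.4 kHz.

33.8 kHz, 74.4 kHz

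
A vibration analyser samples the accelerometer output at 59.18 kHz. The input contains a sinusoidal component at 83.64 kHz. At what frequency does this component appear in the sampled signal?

83.64 kHz mod fs = 24.46 kHz.
24.46 kHz ≤ fs/2 = 29.59 kHz, appears at 24.46 kHz.

24.46 kHz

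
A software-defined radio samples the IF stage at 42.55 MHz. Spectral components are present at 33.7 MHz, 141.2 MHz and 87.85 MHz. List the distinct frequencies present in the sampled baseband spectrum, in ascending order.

fs/2 = 21.275 MHz.
33.7 MHz > fs/2 = 21.275 MHz, folds to fs − 33.7 MHz = 8.85 MHz.
141.2 MHz mod fs = 13.55 MHz.
13.55 MHz ≤ fs/2 = 21.275 MHz, appears at 13.55 MHz.
87.85 MHz mod fs = 2.75 MHz.
2.75 MHz ≤ fs/2 = 21.275 MHz, appears at 2.75 MHz.
Distinct values: {2.75 MHz, 8.85 MHz, 13.55 MHz}.

2.75 MHz, 8.85 MHz, 13.55 MHz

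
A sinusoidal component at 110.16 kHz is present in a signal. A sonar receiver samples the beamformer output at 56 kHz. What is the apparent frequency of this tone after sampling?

1.84 kHz

110.16 kHz mod fs = 54.16 kHz.
54.16 kHz > fs/2 = 28 kHz, folds to fs − 54.16 kHz = 1.84 kHz.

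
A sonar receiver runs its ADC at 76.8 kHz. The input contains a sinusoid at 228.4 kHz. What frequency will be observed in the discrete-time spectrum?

2 kHz

228.4 kHz mod fs = 74.8 kHz.
74.8 kHz > fs/2 = 38.4 kHz, folds to fs − 74.8 kHz = 2 kHz.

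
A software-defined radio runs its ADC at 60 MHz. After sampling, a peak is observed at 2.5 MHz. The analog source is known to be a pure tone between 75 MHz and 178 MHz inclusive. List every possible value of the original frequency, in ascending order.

117.5 MHz, 122.5 MHz, 177.5 MHz

Frequencies that alias to 2.5 MHz are k·fs ± 2.5 MHz for integer k ≥ 0.
k=0: 2.5 MHz.
k=1: 57.5 MHz, 62.5 MHz.
k=2: 117.5 MHz, 122.5 MHz.
k=3: 177.5 MHz, 182.5 MHz.
k=4: 237.5 MHz, 242.5 MHz.
Within [75 MHz, 178 MHz]: 117.5 MHz, 122.5 MHz, 177.5 MHz.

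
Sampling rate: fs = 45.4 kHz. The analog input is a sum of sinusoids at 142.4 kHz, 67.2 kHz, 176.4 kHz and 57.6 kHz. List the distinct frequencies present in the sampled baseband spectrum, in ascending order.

5.2 kHz, 6.2 kHz, 12.2 kHz, 21.8 kHz

fs/2 = 22.7 kHz.
142.4 kHz mod fs = 6.2 kHz.
6.2 kHz ≤ fs/2 = 22.7 kHz, appears at 6.2 kHz.
67.2 kHz mod fs = 21.8 kHz.
21.8 kHz ≤ fs/2 = 22.7 kHz, appears at 21.8 kHz.
176.4 kHz mod fs = 40.2 kHz.
40.2 kHz > fs/2 = 22.7 kHz, folds to fs − 40.2 kHz = 5.2 kHz.
57.6 kHz mod fs = 12.2 kHz.
12.2 kHz ≤ fs/2 = 22.7 kHz, appears at 12.2 kHz.
Distinct values: {5.2 kHz, 6.2 kHz, 12.2 kHz, 21.8 kHz}.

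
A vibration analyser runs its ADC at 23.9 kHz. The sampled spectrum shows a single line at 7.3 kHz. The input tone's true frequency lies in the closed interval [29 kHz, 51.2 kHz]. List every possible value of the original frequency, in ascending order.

31.2 kHz, 40.5 kHz

Frequencies that alias to 7.3 kHz are k·fs ± 7.3 kHz for integer k ≥ 0.
k=0: 7.3 kHz.
k=1: 16.6 kHz, 31.2 kHz.
k=2: 40.5 kHz, 55.1 kHz.
k=3: 64.4 kHz, 79 kHz.
Within [29 kHz, 51.2 kHz]: 31.2 kHz, 40.5 kHz.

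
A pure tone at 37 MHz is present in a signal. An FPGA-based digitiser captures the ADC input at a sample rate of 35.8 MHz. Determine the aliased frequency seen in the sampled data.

1.2 MHz

37 MHz mod fs = 1.2 MHz.
1.2 MHz ≤ fs/2 = 17.9 MHz, appears at 1.2 MHz.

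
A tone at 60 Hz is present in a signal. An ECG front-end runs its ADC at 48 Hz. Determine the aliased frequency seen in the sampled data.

12 Hz

60 Hz mod fs = 12 Hz.
12 Hz ≤ fs/2 = 24 Hz, appears at 12 Hz.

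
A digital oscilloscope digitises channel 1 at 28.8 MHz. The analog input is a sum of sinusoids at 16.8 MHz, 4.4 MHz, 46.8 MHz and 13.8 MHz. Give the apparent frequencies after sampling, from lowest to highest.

4.4 MHz, 10.8 MHz, 12 MHz, 13.8 MHz

fs/2 = 14.4 MHz.
16.8 MHz > fs/2 = 14.4 MHz, folds to fs − 16.8 MHz = 12 MHz.
4.4 MHz ≤ fs/2 = 14.4 MHz, passes unchanged.
46.8 MHz mod fs = 18 MHz.
18 MHz > fs/2 = 14.4 MHz, folds to fs − 18 MHz = 10.8 MHz.
13.8 MHz ≤ fs/2 = 14.4 MHz, passes unchanged.
Distinct values: {4.4 MHz, 10.8 MHz, 12 MHz, 13.8 MHz}.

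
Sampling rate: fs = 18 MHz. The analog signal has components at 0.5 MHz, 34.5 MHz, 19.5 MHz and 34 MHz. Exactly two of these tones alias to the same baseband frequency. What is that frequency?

1.5 MHz

fs/2 = 9 MHz.
0.5 MHz ≤ fs/2 = 9 MHz, passes unchanged.
34.5 MHz mod fs = 16.5 MHz.
16.5 MHz > fs/2 = 9 MHz, folds to fs − 16.5 MHz = 1.5 MHz.
19.5 MHz mod fs = 1.5 MHz.
1.5 MHz ≤ fs/2 = 9 MHz, appears at 1.5 MHz.
34 MHz mod fs = 16 MHz.
16 MHz > fs/2 = 9 MHz, folds to fs − 16 MHz = 2 MHz.
19.5 MHz and 34.5 MHz both map to 1.5 MHz.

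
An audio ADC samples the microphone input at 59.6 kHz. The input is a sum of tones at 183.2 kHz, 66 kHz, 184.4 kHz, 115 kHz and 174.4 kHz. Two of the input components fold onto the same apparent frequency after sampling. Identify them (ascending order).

174.4 kHz, 183.2 kHz

fs/2 = 29.8 kHz.
183.2 kHz mod fs = 4.4 kHz.
4.4 kHz ≤ fs/2 = 29.8 kHz, appears at 4.4 kHz.
66 kHz mod fs = 6.4 kHz.
6.4 kHz ≤ fs/2 = 29.8 kHz, appears at 6.4 kHz.
184.4 kHz mod fs = 5.6 kHz.
5.6 kHz ≤ fs/2 = 29.8 kHz, appears at 5.6 kHz.
115 kHz mod fs = 55.4 kHz.
55.4 kHz > fs/2 = 29.8 kHz, folds to fs − 55.4 kHz = 4.2 kHz.
174.4 kHz mod fs = 55.2 kHz.
55.2 kHz > fs/2 = 29.8 kHz, folds to fs − 55.2 kHz = 4.4 kHz.
174.4 kHz and 183.2 kHz both map to 4.4 kHz.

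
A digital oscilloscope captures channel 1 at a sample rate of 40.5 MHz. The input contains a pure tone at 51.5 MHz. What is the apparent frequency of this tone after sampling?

11 MHz

51.5 MHz mod fs = 11 MHz.
11 MHz ≤ fs/2 = 20.25 MHz, appears at 11 MHz.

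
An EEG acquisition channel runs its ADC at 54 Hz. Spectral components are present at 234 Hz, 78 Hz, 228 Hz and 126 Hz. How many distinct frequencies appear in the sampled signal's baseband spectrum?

fs/2 = 27 Hz.
234 Hz mod fs = 18 Hz.
18 Hz ≤ fs/2 = 27 Hz, appears at 18 Hz.
78 Hz mod fs = 24 Hz.
24 Hz ≤ fs/2 = 27 Hz, appears at 24 Hz.
228 Hz mod fs = 12 Hz.
12 Hz ≤ fs/2 = 27 Hz, appears at 12 Hz.
126 Hz mod fs = 18 Hz.
18 Hz ≤ fs/2 = 27 Hz, appears at 18 Hz.
Distinct values: {12 Hz, 18 Hz, 24 Hz} → 3.

3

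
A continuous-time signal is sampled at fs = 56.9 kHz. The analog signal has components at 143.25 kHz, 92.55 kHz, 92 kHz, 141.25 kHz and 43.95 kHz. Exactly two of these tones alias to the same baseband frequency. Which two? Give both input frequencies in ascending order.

fs/2 = 28.45 kHz.
143.25 kHz mod fs = 29.45 kHz.
29.45 kHz > fs/2 = 28.45 kHz, folds to fs − 29.45 kHz = 27.45 kHz.
92.55 kHz mod fs = 35.65 kHz.
35.65 kHz > fs/2 = 28.45 kHz, folds to fs − 35.65 kHz = 21.25 kHz.
92 kHz mod fs = 35.1 kHz.
35.1 kHz > fs/2 = 28.45 kHz, folds to fs − 35.1 kHz = 21.8 kHz.
141.25 kHz mod fs = 27.45 kHz.
27.45 kHz ≤ fs/2 = 28.45 kHz, appears at 27.45 kHz.
43.95 kHz > fs/2 = 28.45 kHz, folds to fs − 43.95 kHz = 12.95 kHz.
141.25 kHz and 143.25 kHz both map to 27.45 kHz.

141.25 kHz, 143.25 kHz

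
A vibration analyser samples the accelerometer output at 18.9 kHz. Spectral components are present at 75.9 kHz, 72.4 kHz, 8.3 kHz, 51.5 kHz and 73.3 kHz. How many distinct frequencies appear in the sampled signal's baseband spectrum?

fs/2 = 9.45 kHz.
75.9 kHz mod fs = 0.3 kHz.
0.3 kHz ≤ fs/2 = 9.45 kHz, appears at 0.3 kHz.
72.4 kHz mod fs = 15.7 kHz.
15.7 kHz > fs/2 = 9.45 kHz, folds to fs − 15.7 kHz = 3.2 kHz.
8.3 kHz ≤ fs/2 = 9.45 kHz, passes unchanged.
51.5 kHz mod fs = 13.7 kHz.
13.7 kHz > fs/2 = 9.45 kHz, folds to fs − 13.7 kHz = 5.2 kHz.
73.3 kHz mod fs = 16.6 kHz.
16.6 kHz > fs/2 = 9.45 kHz, folds to fs − 16.6 kHz = 2.3 kHz.
Distinct values: {0.3 kHz, 2.3 kHz, 3.2 kHz, 5.2 kHz, 8.3 kHz} → 5.

5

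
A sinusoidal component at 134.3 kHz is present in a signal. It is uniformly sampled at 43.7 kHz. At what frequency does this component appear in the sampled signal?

3.2 kHz

134.3 kHz mod fs = 3.2 kHz.
3.2 kHz ≤ fs/2 = 21.85 kHz, appears at 3.2 kHz.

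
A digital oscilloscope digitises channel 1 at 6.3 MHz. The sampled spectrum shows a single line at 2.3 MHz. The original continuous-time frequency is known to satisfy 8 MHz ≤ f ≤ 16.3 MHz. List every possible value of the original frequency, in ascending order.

Frequencies that alias to 2.3 MHz are k·fs ± 2.3 MHz for integer k ≥ 0.
k=0: 2.3 MHz.
k=1: 4 MHz, 8.6 MHz.
k=2: 10.3 MHz, 14.9 MHz.
k=3: 16.6 MHz, 21.2 MHz.
Within [8 MHz, 16.3 MHz]: 8.6 MHz, 10.3 MHz, 14.9 MHz.

8.6 MHz, 10.3 MHz, 14.9 MHz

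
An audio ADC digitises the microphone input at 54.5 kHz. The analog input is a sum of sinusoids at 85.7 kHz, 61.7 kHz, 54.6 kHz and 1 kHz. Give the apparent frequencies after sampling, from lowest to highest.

0.1 kHz, 1 kHz, 7.2 kHz, 23.3 kHz

fs/2 = 27.25 kHz.
85.7 kHz mod fs = 31.2 kHz.
31.2 kHz > fs/2 = 27.25 kHz, folds to fs − 31.2 kHz = 23.3 kHz.
61.7 kHz mod fs = 7.2 kHz.
7.2 kHz ≤ fs/2 = 27.25 kHz, appears at 7.2 kHz.
54.6 kHz mod fs = 0.1 kHz.
0.1 kHz ≤ fs/2 = 27.25 kHz, appears at 0.1 kHz.
1 kHz ≤ fs/2 = 27.25 kHz, passes unchanged.
Distinct values: {0.1 kHz, 1 kHz, 7.2 kHz, 23.3 kHz}.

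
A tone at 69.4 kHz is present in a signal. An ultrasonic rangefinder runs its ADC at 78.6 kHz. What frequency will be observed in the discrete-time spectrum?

9.2 kHz

69.4 kHz > fs/2 = 39.3 kHz, folds to fs − 69.4 kHz = 9.2 kHz.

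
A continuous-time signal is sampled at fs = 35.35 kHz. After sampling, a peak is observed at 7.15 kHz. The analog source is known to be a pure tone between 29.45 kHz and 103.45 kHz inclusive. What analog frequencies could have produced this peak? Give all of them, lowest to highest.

42.5 kHz, 63.55 kHz, 77.85 kHz, 98.9 kHz

Frequencies that alias to 7.15 kHz are k·fs ± 7.15 kHz for integer k ≥ 0.
k=0: 7.15 kHz.
k=1: 28.2 kHz, 42.5 kHz.
k=2: 63.55 kHz, 77.85 kHz.
k=3: 98.9 kHz, 113.2 kHz.
k=4: 134.25 kHz, 148.55 kHz.
Within [29.45 kHz, 103.45 kHz]: 42.5 kHz, 63.55 kHz, 77.85 kHz, 98.9 kHz.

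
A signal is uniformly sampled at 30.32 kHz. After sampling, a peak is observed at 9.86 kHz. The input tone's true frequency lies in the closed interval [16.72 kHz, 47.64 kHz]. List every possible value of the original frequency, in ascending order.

Frequencies that alias to 9.86 kHz are k·fs ± 9.86 kHz for integer k ≥ 0.
k=0: 9.86 kHz.
k=1: 20.46 kHz, 40.18 kHz.
k=2: 50.78 kHz, 70.5 kHz.
Within [16.72 kHz, 47.64 kHz]: 20.46 kHz, 40.18 kHz.

20.46 kHz, 40.18 kHz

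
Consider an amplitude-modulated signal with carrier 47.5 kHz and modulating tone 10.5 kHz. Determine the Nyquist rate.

AM sidebands sit at fc ± fm = 37 kHz and 58 kHz.
Highest-frequency component: 58 kHz.
Nyquist rate = 2 × 58 kHz = 116 kHz.

116 kHz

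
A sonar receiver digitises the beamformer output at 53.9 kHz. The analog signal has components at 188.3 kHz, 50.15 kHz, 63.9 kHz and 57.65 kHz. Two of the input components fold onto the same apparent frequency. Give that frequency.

3.75 kHz

fs/2 = 26.95 kHz.
188.3 kHz mod fs = 26.6 kHz.
26.6 kHz ≤ fs/2 = 26.95 kHz, appears at 26.6 kHz.
50.15 kHz > fs/2 = 26.95 kHz, folds to fs − 50.15 kHz = 3.75 kHz.
63.9 kHz mod fs = 10 kHz.
10 kHz ≤ fs/2 = 26.95 kHz, appears at 10 kHz.
57.65 kHz mod fs = 3.75 kHz.
3.75 kHz ≤ fs/2 = 26.95 kHz, appears at 3.75 kHz.
50.15 kHz and 57.65 kHz both map to 3.75 kHz.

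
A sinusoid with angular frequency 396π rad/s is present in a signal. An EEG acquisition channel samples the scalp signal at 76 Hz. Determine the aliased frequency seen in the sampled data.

30 Hz

ω = 396π rad/s → f = ω/(2π) = 198 Hz.
198 Hz mod fs = 46 Hz.
46 Hz > fs/2 = 38 Hz, folds to fs − 46 Hz = 30 Hz.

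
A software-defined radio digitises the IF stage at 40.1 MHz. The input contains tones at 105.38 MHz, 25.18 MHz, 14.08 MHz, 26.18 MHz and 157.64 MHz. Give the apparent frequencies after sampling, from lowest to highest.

fs/2 = 20.05 MHz.
105.38 MHz mod fs = 25.18 MHz.
25.18 MHz > fs/2 = 20.05 MHz, folds to fs − 25.18 MHz = 14.92 MHz.
25.18 MHz > fs/2 = 20.05 MHz, folds to fs − 25.18 MHz = 14.92 MHz.
14.08 MHz ≤ fs/2 = 20.05 MHz, passes unchanged.
26.18 MHz > fs/2 = 20.05 MHz, folds to fs − 26.18 MHz = 13.92 MHz.
157.64 MHz mod fs = 37.34 MHz.
37.34 MHz > fs/2 = 20.05 MHz, folds to fs − 37.34 MHz = 2.76 MHz.
Distinct values: {2.76 MHz, 13.92 MHz, 14.08 MHz, 14.92 MHz}.

2.76 MHz, 13.92 MHz, 14.08 MHz, 14.92 MHz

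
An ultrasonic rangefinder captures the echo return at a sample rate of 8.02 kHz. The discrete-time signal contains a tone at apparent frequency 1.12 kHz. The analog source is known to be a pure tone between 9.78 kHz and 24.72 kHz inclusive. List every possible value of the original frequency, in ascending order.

Frequencies that alias to 1.12 kHz are k·fs ± 1.12 kHz for integer k ≥ 0.
k=0: 1.12 kHz.
k=1: 6.9 kHz, 9.14 kHz.
k=2: 14.92 kHz, 17.16 kHz.
k=3: 22.94 kHz, 25.18 kHz.
k=4: 30.96 kHz, 33.2 kHz.
Within [9.78 kHz, 24.72 kHz]: 14.92 kHz, 17.16 kHz, 22.94 kHz.

14.92 kHz, 17.16 kHz, 22.94 kHz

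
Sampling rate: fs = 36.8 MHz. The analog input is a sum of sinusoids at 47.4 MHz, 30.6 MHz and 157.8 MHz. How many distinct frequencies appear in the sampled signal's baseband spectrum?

2

fs/2 = 18.4 MHz.
47.4 MHz mod fs = 10.6 MHz.
10.6 MHz ≤ fs/2 = 18.4 MHz, appears at 10.6 MHz.
30.6 MHz > fs/2 = 18.4 MHz, folds to fs − 30.6 MHz = 6.2 MHz.
157.8 MHz mod fs = 10.6 MHz.
10.6 MHz ≤ fs/2 = 18.4 MHz, appears at 10.6 MHz.
Distinct values: {6.2 MHz, 10.6 MHz} → 2.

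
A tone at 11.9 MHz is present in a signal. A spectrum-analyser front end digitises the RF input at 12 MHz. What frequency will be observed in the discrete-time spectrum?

11.9 MHz > fs/2 = 6 MHz, folds to fs − 11.9 MHz = 0.1 MHz.

0.1 MHz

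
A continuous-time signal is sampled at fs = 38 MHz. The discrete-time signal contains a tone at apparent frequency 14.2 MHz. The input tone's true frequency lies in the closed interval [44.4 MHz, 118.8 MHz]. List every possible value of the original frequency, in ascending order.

Frequencies that alias to 14.2 MHz are k·fs ± 14.2 MHz for integer k ≥ 0.
k=0: 14.2 MHz.
k=1: 23.8 MHz, 52.2 MHz.
k=2: 61.8 MHz, 90.2 MHz.
k=3: 99.8 MHz, 128.2 MHz.
k=4: 137.8 MHz, 166.2 MHz.
Within [44.4 MHz, 118.8 MHz]: 52.2 MHz, 61.8 MHz, 90.2 MHz, 99.8 MHz.

52.2 MHz, 61.8 MHz, 90.2 MHz, 99.8 MHz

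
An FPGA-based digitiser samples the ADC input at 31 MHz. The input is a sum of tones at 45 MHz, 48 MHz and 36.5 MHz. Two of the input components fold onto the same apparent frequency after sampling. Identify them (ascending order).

fs/2 = 15.5 MHz.
45 MHz mod fs = 14 MHz.
14 MHz ≤ fs/2 = 15.5 MHz, appears at 14 MHz.
48 MHz mod fs = 17 MHz.
17 MHz > fs/2 = 15.5 MHz, folds to fs − 17 MHz = 14 MHz.
36.5 MHz mod fs = 5.5 MHz.
5.5 MHz ≤ fs/2 = 15.5 MHz, appears at 5.5 MHz.
45 MHz and 48 MHz both map to 14 MHz.

45 MHz, 48 MHz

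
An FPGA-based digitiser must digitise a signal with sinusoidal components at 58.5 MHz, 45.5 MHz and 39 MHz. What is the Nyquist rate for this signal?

117 MHz

Highest-frequency component: 58.5 MHz.
Nyquist rate = 2 × 58.5 MHz = 117 MHz.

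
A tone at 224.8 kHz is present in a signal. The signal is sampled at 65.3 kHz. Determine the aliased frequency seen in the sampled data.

28.9 kHz

224.8 kHz mod fs = 28.9 kHz.
28.9 kHz ≤ fs/2 = 32.65 kHz, appears at 28.9 kHz.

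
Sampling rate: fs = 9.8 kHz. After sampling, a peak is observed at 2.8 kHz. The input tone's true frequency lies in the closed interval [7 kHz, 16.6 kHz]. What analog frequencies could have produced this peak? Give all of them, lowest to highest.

7 kHz, 12.6 kHz

Frequencies that alias to 2.8 kHz are k·fs ± 2.8 kHz for integer k ≥ 0.
k=0: 2.8 kHz.
k=1: 7 kHz, 12.6 kHz.
k=2: 16.8 kHz, 22.4 kHz.
Within [7 kHz, 16.6 kHz]: 7 kHz, 12.6 kHz.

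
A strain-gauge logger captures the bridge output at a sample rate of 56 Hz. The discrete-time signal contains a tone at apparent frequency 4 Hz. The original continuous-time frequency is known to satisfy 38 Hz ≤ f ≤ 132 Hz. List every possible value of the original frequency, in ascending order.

52 Hz, 60 Hz, 108 Hz, 116 Hz

Frequencies that alias to 4 Hz are k·fs ± 4 Hz for integer k ≥ 0.
k=0: 4 Hz.
k=1: 52 Hz, 60 Hz.
k=2: 108 Hz, 116 Hz.
k=3: 164 Hz, 172 Hz.
Within [38 Hz, 132 Hz]: 52 Hz, 60 Hz, 108 Hz, 116 Hz.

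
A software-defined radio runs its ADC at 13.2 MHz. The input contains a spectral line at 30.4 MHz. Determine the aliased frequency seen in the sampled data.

4 MHz

30.4 MHz mod fs = 4 MHz.
4 MHz ≤ fs/2 = 6.6 MHz, appears at 4 MHz.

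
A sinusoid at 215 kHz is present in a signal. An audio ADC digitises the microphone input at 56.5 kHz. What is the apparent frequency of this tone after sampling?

11 kHz

215 kHz mod fs = 45.5 kHz.
45.5 kHz > fs/2 = 28.25 kHz, folds to fs − 45.5 kHz = 11 kHz.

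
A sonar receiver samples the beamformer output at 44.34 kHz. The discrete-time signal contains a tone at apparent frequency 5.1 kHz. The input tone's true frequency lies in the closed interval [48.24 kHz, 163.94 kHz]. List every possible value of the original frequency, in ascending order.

49.44 kHz, 83.58 kHz, 93.78 kHz, 127.92 kHz, 138.12 kHz

Frequencies that alias to 5.1 kHz are k·fs ± 5.1 kHz for integer k ≥ 0.
k=0: 5.1 kHz.
k=1: 39.24 kHz, 49.44 kHz.
k=2: 83.58 kHz, 93.78 kHz.
k=3: 127.92 kHz, 138.12 kHz.
k=4: 172.26 kHz, 182.46 kHz.
Within [48.24 kHz, 163.94 kHz]: 49.44 kHz, 83.58 kHz, 93.78 kHz, 127.92 kHz, 138.12 kHz.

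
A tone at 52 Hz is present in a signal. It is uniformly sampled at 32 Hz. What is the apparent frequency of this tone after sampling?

12 Hz

52 Hz mod fs = 20 Hz.
20 Hz > fs/2 = 16 Hz, folds to fs − 20 Hz = 12 Hz.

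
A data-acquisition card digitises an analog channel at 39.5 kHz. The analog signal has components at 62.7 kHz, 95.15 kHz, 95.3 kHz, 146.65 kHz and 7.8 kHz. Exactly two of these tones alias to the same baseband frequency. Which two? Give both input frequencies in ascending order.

62.7 kHz, 95.3 kHz

fs/2 = 19.75 kHz.
62.7 kHz mod fs = 23.2 kHz.
23.2 kHz > fs/2 = 19.75 kHz, folds to fs − 23.2 kHz = 16.3 kHz.
95.15 kHz mod fs = 16.15 kHz.
16.15 kHz ≤ fs/2 = 19.75 kHz, appears at 16.15 kHz.
95.3 kHz mod fs = 16.3 kHz.
16.3 kHz ≤ fs/2 = 19.75 kHz, appears at 16.3 kHz.
146.65 kHz mod fs = 28.15 kHz.
28.15 kHz > fs/2 = 19.75 kHz, folds to fs − 28.15 kHz = 11.35 kHz.
7.8 kHz ≤ fs/2 = 19.75 kHz, passes unchanged.
62.7 kHz and 95.3 kHz both map to 16.3 kHz.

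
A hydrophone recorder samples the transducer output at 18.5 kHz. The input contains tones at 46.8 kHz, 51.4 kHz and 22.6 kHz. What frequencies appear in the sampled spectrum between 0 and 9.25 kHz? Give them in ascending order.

fs/2 = 9.25 kHz.
46.8 kHz mod fs = 9.8 kHz.
9.8 kHz > fs/2 = 9.25 kHz, folds to fs − 9.8 kHz = 8.7 kHz.
51.4 kHz mod fs = 14.4 kHz.
14.4 kHz > fs/2 = 9.25 kHz, folds to fs − 14.4 kHz = 4.1 kHz.
22.6 kHz mod fs = 4.1 kHz.
4.1 kHz ≤ fs/2 = 9.25 kHz, appears at 4.1 kHz.
Distinct values: {4.1 kHz, 8.7 kHz}.

4.1 kHz, 8.7 kHz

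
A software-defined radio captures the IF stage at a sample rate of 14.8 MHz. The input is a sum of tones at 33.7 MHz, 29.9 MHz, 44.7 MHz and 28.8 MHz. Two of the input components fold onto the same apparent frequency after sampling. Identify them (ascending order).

fs/2 = 7.4 MHz.
33.7 MHz mod fs = 4.1 MHz.
4.1 MHz ≤ fs/2 = 7.4 MHz, appears at 4.1 MHz.
29.9 MHz mod fs = 0.3 MHz.
0.3 MHz ≤ fs/2 = 7.4 MHz, appears at 0.3 MHz.
44.7 MHz mod fs = 0.3 MHz.
0.3 MHz ≤ fs/2 = 7.4 MHz, appears at 0.3 MHz.
28.8 MHz mod fs = 14 MHz.
14 MHz > fs/2 = 7.4 MHz, folds to fs − 14 MHz = 0.8 MHz.
29.9 MHz and 44.7 MHz both map to 0.3 MHz.

29.9 MHz, 44.7 MHz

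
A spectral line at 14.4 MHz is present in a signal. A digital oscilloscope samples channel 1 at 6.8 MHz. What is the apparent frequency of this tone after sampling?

0.8 MHz

14.4 MHz mod fs = 0.8 MHz.
0.8 MHz ≤ fs/2 = 3.4 MHz, appears at 0.8 MHz.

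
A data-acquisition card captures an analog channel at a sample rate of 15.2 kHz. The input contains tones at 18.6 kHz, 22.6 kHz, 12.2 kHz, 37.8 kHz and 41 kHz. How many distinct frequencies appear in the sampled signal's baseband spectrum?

fs/2 = 7.6 kHz.
18.6 kHz mod fs = 3.4 kHz.
3.4 kHz ≤ fs/2 = 7.6 kHz, appears at 3.4 kHz.
22.6 kHz mod fs = 7.4 kHz.
7.4 kHz ≤ fs/2 = 7.6 kHz, appears at 7.4 kHz.
12.2 kHz > fs/2 = 7.6 kHz, folds to fs − 12.2 kHz = 3 kHz.
37.8 kHz mod fs = 7.4 kHz.
7.4 kHz ≤ fs/2 = 7.6 kHz, appears at 7.4 kHz.
41 kHz mod fs = 10.6 kHz.
10.6 kHz > fs/2 = 7.6 kHz, folds to fs − 10.6 kHz = 4.6 kHz.
Distinct values: {3 kHz, 3.4 kHz, 4.6 kHz, 7.4 kHz} → 4.

4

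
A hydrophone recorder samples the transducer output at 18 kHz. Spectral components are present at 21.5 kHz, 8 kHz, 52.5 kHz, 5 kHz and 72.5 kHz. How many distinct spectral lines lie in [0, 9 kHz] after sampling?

fs/2 = 9 kHz.
21.5 kHz mod fs = 3.5 kHz.
3.5 kHz ≤ fs/2 = 9 kHz, appears at 3.5 kHz.
8 kHz ≤ fs/2 = 9 kHz, passes unchanged.
52.5 kHz mod fs = 16.5 kHz.
16.5 kHz > fs/2 = 9 kHz, folds to fs − 16.5 kHz = 1.5 kHz.
5 kHz ≤ fs/2 = 9 kHz, passes unchanged.
72.5 kHz mod fs = 0.5 kHz.
0.5 kHz ≤ fs/2 = 9 kHz, appears at 0.5 kHz.
Distinct values: {0.5 kHz, 1.5 kHz, 3.5 kHz, 5 kHz, 8 kHz} → 5.

5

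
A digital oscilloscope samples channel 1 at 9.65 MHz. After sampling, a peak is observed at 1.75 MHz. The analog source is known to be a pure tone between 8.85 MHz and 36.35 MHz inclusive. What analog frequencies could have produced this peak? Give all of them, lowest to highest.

11.4 MHz, 17.55 MHz, 21.05 MHz, 27.2 MHz, 30.7 MHz

Frequencies that alias to 1.75 MHz are k·fs ± 1.75 MHz for integer k ≥ 0.
k=0: 1.75 MHz.
k=1: 7.9 MHz, 11.4 MHz.
k=2: 17.55 MHz, 21.05 MHz.
k=3: 27.2 MHz, 30.7 MHz.
k=4: 36.85 MHz, 40.35 MHz.
Within [8.85 MHz, 36.35 MHz]: 11.4 MHz, 17.55 MHz, 21.05 MHz, 27.2 MHz, 30.7 MHz.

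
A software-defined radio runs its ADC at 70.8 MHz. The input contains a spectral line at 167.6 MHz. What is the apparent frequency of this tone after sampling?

167.6 MHz mod fs = 26 MHz.
26 MHz ≤ fs/2 = 35.4 MHz, appears at 26 MHz.

26 MHz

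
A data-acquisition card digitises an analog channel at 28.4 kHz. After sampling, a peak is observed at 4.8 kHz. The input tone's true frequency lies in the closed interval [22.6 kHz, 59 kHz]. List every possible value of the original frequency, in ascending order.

Frequencies that alias to 4.8 kHz are k·fs ± 4.8 kHz for integer k ≥ 0.
k=0: 4.8 kHz.
k=1: 23.6 kHz, 33.2 kHz.
k=2: 52 kHz, 61.6 kHz.
k=3: 80.4 kHz, 90 kHz.
Within [22.6 kHz, 59 kHz]: 23.6 kHz, 33.2 kHz, 52 kHz.

23.6 kHz, 33.2 kHz, 52 kHz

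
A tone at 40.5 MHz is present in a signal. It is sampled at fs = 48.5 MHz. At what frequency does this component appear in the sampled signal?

40.5 MHz > fs/2 = 24.25 MHz, folds to fs − 40.5 MHz = 8 MHz.

8 MHz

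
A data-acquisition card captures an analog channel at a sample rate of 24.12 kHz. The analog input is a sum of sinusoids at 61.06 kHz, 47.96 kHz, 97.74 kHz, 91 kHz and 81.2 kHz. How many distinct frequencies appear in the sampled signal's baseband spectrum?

fs/2 = 12.06 kHz.
61.06 kHz mod fs = 12.82 kHz.
12.82 kHz > fs/2 = 12.06 kHz, folds to fs − 12.82 kHz = 11.3 kHz.
47.96 kHz mod fs = 23.84 kHz.
23.84 kHz > fs/2 = 12.06 kHz, folds to fs − 23.84 kHz = 0.28 kHz.
97.74 kHz mod fs = 1.26 kHz.
1.26 kHz ≤ fs/2 = 12.06 kHz, appears at 1.26 kHz.
91 kHz mod fs = 18.64 kHz.
18.64 kHz > fs/2 = 12.06 kHz, folds to fs − 18.64 kHz = 5.48 kHz.
81.2 kHz mod fs = 8.84 kHz.
8.84 kHz ≤ fs/2 = 12.06 kHz, appears at 8.84 kHz.
Distinct values: {0.28 kHz, 1.26 kHz, 5.48 kHz, 8.84 kHz, 11.3 kHz} → 5.

5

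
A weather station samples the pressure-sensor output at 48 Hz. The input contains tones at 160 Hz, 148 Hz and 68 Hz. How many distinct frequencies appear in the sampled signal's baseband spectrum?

3

fs/2 = 24 Hz.
160 Hz mod fs = 16 Hz.
16 Hz ≤ fs/2 = 24 Hz, appears at 16 Hz.
148 Hz mod fs = 4 Hz.
4 Hz ≤ fs/2 = 24 Hz, appears at 4 Hz.
68 Hz mod fs = 20 Hz.
20 Hz ≤ fs/2 = 24 Hz, appears at 20 Hz.
Distinct values: {4 Hz, 16 Hz, 20 Hz} → 3.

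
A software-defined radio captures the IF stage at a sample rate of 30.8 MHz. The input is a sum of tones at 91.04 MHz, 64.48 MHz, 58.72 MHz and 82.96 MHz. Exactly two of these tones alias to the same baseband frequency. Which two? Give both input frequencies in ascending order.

58.72 MHz, 64.48 MHz

fs/2 = 15.4 MHz.
91.04 MHz mod fs = 29.44 MHz.
29.44 MHz > fs/2 = 15.4 MHz, folds to fs − 29.44 MHz = 1.36 MHz.
64.48 MHz mod fs = 2.88 MHz.
2.88 MHz ≤ fs/2 = 15.4 MHz, appears at 2.88 MHz.
58.72 MHz mod fs = 27.92 MHz.
27.92 MHz > fs/2 = 15.4 MHz, folds to fs − 27.92 MHz = 2.88 MHz.
82.96 MHz mod fs = 21.36 MHz.
21.36 MHz > fs/2 = 15.4 MHz, folds to fs − 21.36 MHz = 9.44 MHz.
58.72 MHz and 64.48 MHz both map to 2.88 MHz.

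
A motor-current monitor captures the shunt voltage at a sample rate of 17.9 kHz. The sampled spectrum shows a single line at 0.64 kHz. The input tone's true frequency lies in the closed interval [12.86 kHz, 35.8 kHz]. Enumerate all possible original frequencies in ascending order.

Frequencies that alias to 0.64 kHz are k·fs ± 0.64 kHz for integer k ≥ 0.
k=0: 0.64 kHz.
k=1: 17.26 kHz, 18.54 kHz.
k=2: 35.16 kHz, 36.44 kHz.
k=3: 53.06 kHz, 54.34 kHz.
Within [12.86 kHz, 35.8 kHz]: 17.26 kHz, 18.54 kHz, 35.16 kHz.

17.26 kHz, 18.54 kHz, 35.16 kHz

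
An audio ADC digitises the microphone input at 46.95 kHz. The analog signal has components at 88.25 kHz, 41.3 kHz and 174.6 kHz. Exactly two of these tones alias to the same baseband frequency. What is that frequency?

5.65 kHz

fs/2 = 23.475 kHz.
88.25 kHz mod fs = 41.3 kHz.
41.3 kHz > fs/2 = 23.475 kHz, folds to fs − 41.3 kHz = 5.65 kHz.
41.3 kHz > fs/2 = 23.475 kHz, folds to fs − 41.3 kHz = 5.65 kHz.
174.6 kHz mod fs = 33.75 kHz.
33.75 kHz > fs/2 = 23.475 kHz, folds to fs − 33.75 kHz = 13.2 kHz.
41.3 kHz and 88.25 kHz both map to 5.65 kHz.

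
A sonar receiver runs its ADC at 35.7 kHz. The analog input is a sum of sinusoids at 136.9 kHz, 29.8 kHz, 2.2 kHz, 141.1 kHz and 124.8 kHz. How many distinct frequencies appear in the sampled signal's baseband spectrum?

4

fs/2 = 17.85 kHz.
136.9 kHz mod fs = 29.8 kHz.
29.8 kHz > fs/2 = 17.85 kHz, folds to fs − 29.8 kHz = 5.9 kHz.
29.8 kHz > fs/2 = 17.85 kHz, folds to fs − 29.8 kHz = 5.9 kHz.
2.2 kHz ≤ fs/2 = 17.85 kHz, passes unchanged.
141.1 kHz mod fs = 34 kHz.
34 kHz > fs/2 = 17.85 kHz, folds to fs − 34 kHz = 1.7 kHz.
124.8 kHz mod fs = 17.7 kHz.
17.7 kHz ≤ fs/2 = 17.85 kHz, appears at 17.7 kHz.
Distinct values: {1.7 kHz, 2.2 kHz, 5.9 kHz, 17.7 kHz} → 4.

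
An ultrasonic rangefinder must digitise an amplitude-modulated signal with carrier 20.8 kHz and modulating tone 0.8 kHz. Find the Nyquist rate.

43.2 kHz

AM sidebands sit at fc ± fm = 20 kHz and 21.6 kHz.
Highest-frequency component: 21.6 kHz.
Nyquist rate = 2 × 21.6 kHz = 43.2 kHz.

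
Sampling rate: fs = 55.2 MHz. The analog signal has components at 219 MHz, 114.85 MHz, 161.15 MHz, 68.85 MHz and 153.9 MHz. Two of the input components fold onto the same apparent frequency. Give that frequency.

fs/2 = 27.6 MHz.
219 MHz mod fs = 53.4 MHz.
53.4 MHz > fs/2 = 27.6 MHz, folds to fs − 53.4 MHz = 1.8 MHz.
114.85 MHz mod fs = 4.45 MHz.
4.45 MHz ≤ fs/2 = 27.6 MHz, appears at 4.45 MHz.
161.15 MHz mod fs = 50.75 MHz.
50.75 MHz > fs/2 = 27.6 MHz, folds to fs − 50.75 MHz = 4.45 MHz.
68.85 MHz mod fs = 13.65 MHz.
13.65 MHz ≤ fs/2 = 27.6 MHz, appears at 13.65 MHz.
153.9 MHz mod fs = 43.5 MHz.
43.5 MHz > fs/2 = 27.6 MHz, folds to fs − 43.5 MHz = 11.7 MHz.
114.85 MHz and 161.15 MHz both map to 4.45 MHz.

4.45 MHz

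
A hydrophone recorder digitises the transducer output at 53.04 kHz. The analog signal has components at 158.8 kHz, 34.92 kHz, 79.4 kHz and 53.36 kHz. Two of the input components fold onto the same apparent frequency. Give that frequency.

0.32 kHz

fs/2 = 26.52 kHz.
158.8 kHz mod fs = 52.72 kHz.
52.72 kHz > fs/2 = 26.52 kHz, folds to fs − 52.72 kHz = 0.32 kHz.
34.92 kHz > fs/2 = 26.52 kHz, folds to fs − 34.92 kHz = 18.12 kHz.
79.4 kHz mod fs = 26.36 kHz.
26.36 kHz ≤ fs/2 = 26.52 kHz, appears at 26.36 kHz.
53.36 kHz mod fs = 0.32 kHz.
0.32 kHz ≤ fs/2 = 26.52 kHz, appears at 0.32 kHz.
53.36 kHz and 158.8 kHz both map to 0.32 kHz.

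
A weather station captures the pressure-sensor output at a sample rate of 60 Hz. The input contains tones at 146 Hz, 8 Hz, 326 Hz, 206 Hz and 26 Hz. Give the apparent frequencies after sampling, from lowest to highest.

8 Hz, 26 Hz

fs/2 = 30 Hz.
146 Hz mod fs = 26 Hz.
26 Hz ≤ fs/2 = 30 Hz, appears at 26 Hz.
8 Hz ≤ fs/2 = 30 Hz, passes unchanged.
326 Hz mod fs = 26 Hz.
26 Hz ≤ fs/2 = 30 Hz, appears at 26 Hz.
206 Hz mod fs = 26 Hz.
26 Hz ≤ fs/2 = 30 Hz, appears at 26 Hz.
26 Hz ≤ fs/2 = 30 Hz, passes unchanged.
Distinct values: {8 Hz, 26 Hz}.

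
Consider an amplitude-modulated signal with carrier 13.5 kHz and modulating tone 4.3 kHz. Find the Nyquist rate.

AM sidebands sit at fc ± fm = 9.2 kHz and 17.8 kHz.
Highest-frequency component: 17.8 kHz.
Nyquist rate = 2 × 17.8 kHz = 35.6 kHz.

35.6 kHz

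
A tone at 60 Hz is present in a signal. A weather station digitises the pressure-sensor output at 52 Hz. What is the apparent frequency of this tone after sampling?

8 Hz

60 Hz mod fs = 8 Hz.
8 Hz ≤ fs/2 = 26 Hz, appears at 8 Hz.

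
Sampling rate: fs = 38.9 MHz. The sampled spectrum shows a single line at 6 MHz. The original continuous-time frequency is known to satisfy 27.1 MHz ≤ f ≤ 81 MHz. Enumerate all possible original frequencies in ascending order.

Frequencies that alias to 6 MHz are k·fs ± 6 MHz for integer k ≥ 0.
k=0: 6 MHz.
k=1: 32.9 MHz, 44.9 MHz.
k=2: 71.8 MHz, 83.8 MHz.
k=3: 110.7 MHz, 122.7 MHz.
Within [27.1 MHz, 81 MHz]: 32.9 MHz, 44.9 MHz, 71.8 MHz.

32.9 MHz, 44.9 MHz, 71.8 MHz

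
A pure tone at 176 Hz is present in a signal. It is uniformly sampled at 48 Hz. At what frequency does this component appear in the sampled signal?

16 Hz

176 Hz mod fs = 32 Hz.
32 Hz > fs/2 = 24 Hz, folds to fs − 32 Hz = 16 Hz.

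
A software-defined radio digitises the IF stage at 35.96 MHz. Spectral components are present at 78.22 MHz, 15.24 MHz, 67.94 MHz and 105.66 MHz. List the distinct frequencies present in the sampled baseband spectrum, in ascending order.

2.22 MHz, 3.98 MHz, 6.3 MHz, 15.24 MHz

fs/2 = 17.98 MHz.
78.22 MHz mod fs = 6.3 MHz.
6.3 MHz ≤ fs/2 = 17.98 MHz, appears at 6.3 MHz.
15.24 MHz ≤ fs/2 = 17.98 MHz, passes unchanged.
67.94 MHz mod fs = 31.98 MHz.
31.98 MHz > fs/2 = 17.98 MHz, folds to fs − 31.98 MHz = 3.98 MHz.
105.66 MHz mod fs = 33.74 MHz.
33.74 MHz > fs/2 = 17.98 MHz, folds to fs − 33.74 MHz = 2.22 MHz.
Distinct values: {2.22 MHz, 3.98 MHz, 6.3 MHz, 15.24 MHz}.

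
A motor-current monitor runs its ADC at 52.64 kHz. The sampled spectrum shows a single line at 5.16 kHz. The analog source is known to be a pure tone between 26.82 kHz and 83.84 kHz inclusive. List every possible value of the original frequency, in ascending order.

Frequencies that alias to 5.16 kHz are k·fs ± 5.16 kHz for integer k ≥ 0.
k=0: 5.16 kHz.
k=1: 47.48 kHz, 57.8 kHz.
k=2: 100.12 kHz, 110.44 kHz.
Within [26.82 kHz, 83.84 kHz]: 47.48 kHz, 57.8 kHz.

47.48 kHz, 57.8 kHz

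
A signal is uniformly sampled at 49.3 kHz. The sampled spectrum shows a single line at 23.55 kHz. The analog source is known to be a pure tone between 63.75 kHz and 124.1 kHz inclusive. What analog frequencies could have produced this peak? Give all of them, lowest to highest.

72.85 kHz, 75.05 kHz, 122.15 kHz

Frequencies that alias to 23.55 kHz are k·fs ± 23.55 kHz for integer k ≥ 0.
k=0: 23.55 kHz.
k=1: 25.75 kHz, 72.85 kHz.
k=2: 75.05 kHz, 122.15 kHz.
k=3: 124.35 kHz, 171.45 kHz.
Within [63.75 kHz, 124.1 kHz]: 72.85 kHz, 75.05 kHz, 122.15 kHz.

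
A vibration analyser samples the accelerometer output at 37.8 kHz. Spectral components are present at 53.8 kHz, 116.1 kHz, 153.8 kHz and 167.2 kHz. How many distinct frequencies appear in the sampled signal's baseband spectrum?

fs/2 = 18.9 kHz.
53.8 kHz mod fs = 16 kHz.
16 kHz ≤ fs/2 = 18.9 kHz, appears at 16 kHz.
116.1 kHz mod fs = 2.7 kHz.
2.7 kHz ≤ fs/2 = 18.9 kHz, appears at 2.7 kHz.
153.8 kHz mod fs = 2.6 kHz.
2.6 kHz ≤ fs/2 = 18.9 kHz, appears at 2.6 kHz.
167.2 kHz mod fs = 16 kHz.
16 kHz ≤ fs/2 = 18.9 kHz, appears at 16 kHz.
Distinct values: {2.6 kHz, 2.7 kHz, 16 kHz} → 3.

3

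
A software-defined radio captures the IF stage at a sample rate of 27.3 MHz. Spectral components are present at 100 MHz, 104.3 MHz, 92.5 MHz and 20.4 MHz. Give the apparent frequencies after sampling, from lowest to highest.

fs/2 = 13.65 MHz.
100 MHz mod fs = 18.1 MHz.
18.1 MHz > fs/2 = 13.65 MHz, folds to fs − 18.1 MHz = 9.2 MHz.
104.3 MHz mod fs = 22.4 MHz.
22.4 MHz > fs/2 = 13.65 MHz, folds to fs − 22.4 MHz = 4.9 MHz.
92.5 MHz mod fs = 10.6 MHz.
10.6 MHz ≤ fs/2 = 13.65 MHz, appears at 10.6 MHz.
20.4 MHz > fs/2 = 13.65 MHz, folds to fs − 20.4 MHz = 6.9 MHz.
Distinct values: {4.9 MHz, 6.9 MHz, 9.2 MHz, 10.6 MHz}.

4.9 MHz, 6.9 MHz, 9.2 MHz, 10.6 MHz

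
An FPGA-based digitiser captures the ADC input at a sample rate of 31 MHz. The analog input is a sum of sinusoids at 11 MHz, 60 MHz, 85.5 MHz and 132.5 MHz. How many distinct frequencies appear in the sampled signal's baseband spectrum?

4

fs/2 = 15.5 MHz.
11 MHz ≤ fs/2 = 15.5 MHz, passes unchanged.
60 MHz mod fs = 29 MHz.
29 MHz > fs/2 = 15.5 MHz, folds to fs − 29 MHz = 2 MHz.
85.5 MHz mod fs = 23.5 MHz.
23.5 MHz > fs/2 = 15.5 MHz, folds to fs − 23.5 MHz = 7.5 MHz.
132.5 MHz mod fs = 8.5 MHz.
8.5 MHz ≤ fs/2 = 15.5 MHz, appears at 8.5 MHz.
Distinct values: {2 MHz, 7.5 MHz, 8.5 MHz, 11 MHz} → 4.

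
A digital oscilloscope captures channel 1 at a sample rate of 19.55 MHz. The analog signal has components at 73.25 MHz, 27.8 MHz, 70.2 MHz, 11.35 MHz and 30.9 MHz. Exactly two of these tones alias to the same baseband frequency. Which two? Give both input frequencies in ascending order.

11.35 MHz, 30.9 MHz

fs/2 = 9.775 MHz.
73.25 MHz mod fs = 14.6 MHz.
14.6 MHz > fs/2 = 9.775 MHz, folds to fs − 14.6 MHz = 4.95 MHz.
27.8 MHz mod fs = 8.25 MHz.
8.25 MHz ≤ fs/2 = 9.775 MHz, appears at 8.25 MHz.
70.2 MHz mod fs = 11.55 MHz.
11.55 MHz > fs/2 = 9.775 MHz, folds to fs − 11.55 MHz = 8 MHz.
11.35 MHz > fs/2 = 9.775 MHz, folds to fs − 11.35 MHz = 8.2 MHz.
30.9 MHz mod fs = 11.35 MHz.
11.35 MHz > fs/2 = 9.775 MHz, folds to fs − 11.35 MHz = 8.2 MHz.
11.35 MHz and 30.9 MHz both map to 8.2 MHz.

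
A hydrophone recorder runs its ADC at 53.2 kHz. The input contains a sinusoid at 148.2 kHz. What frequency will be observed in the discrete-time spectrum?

11.4 kHz

148.2 kHz mod fs = 41.8 kHz.
41.8 kHz > fs/2 = 26.6 kHz, folds to fs − 41.8 kHz = 11.4 kHz.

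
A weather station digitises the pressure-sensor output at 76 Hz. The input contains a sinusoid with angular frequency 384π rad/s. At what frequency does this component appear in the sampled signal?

ω = 384π rad/s → f = ω/(2π) = 192 Hz.
192 Hz mod fs = 40 Hz.
40 Hz > fs/2 = 38 Hz, folds to fs − 40 Hz = 36 Hz.

36 Hz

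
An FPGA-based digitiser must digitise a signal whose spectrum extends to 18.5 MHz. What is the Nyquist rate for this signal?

Nyquist rate = 2 × 18.5 MHz = 37 MHz.

37 MHz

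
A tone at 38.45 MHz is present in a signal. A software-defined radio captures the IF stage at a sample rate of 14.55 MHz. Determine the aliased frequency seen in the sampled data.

5.2 MHz

38.45 MHz mod fs = 9.35 MHz.
9.35 MHz > fs/2 = 7.275 MHz, folds to fs − 9.35 MHz = 5.2 MHz.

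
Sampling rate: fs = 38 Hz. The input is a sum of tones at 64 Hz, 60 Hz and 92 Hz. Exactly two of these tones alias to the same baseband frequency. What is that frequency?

fs/2 = 19 Hz.
64 Hz mod fs = 26 Hz.
26 Hz > fs/2 = 19 Hz, folds to fs − 26 Hz = 12 Hz.
60 Hz mod fs = 22 Hz.
22 Hz > fs/2 = 19 Hz, folds to fs − 22 Hz = 16 Hz.
92 Hz mod fs = 16 Hz.
16 Hz ≤ fs/2 = 19 Hz, appears at 16 Hz.
60 Hz and 92 Hz both map to 16 Hz.

16 Hz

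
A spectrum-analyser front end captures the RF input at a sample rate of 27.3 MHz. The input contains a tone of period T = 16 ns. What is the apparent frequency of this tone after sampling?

T = 16 ns → f = 1/T = 62.5 MHz.
62.5 MHz mod fs = 7.9 MHz.
7.9 MHz ≤ fs/2 = 13.65 MHz, appears at 7.9 MHz.

7.9 MHz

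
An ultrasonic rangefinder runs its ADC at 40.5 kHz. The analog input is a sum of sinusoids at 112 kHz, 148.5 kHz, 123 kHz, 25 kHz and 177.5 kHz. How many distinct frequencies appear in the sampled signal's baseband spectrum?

fs/2 = 20.25 kHz.
112 kHz mod fs = 31 kHz.
31 kHz > fs/2 = 20.25 kHz, folds to fs − 31 kHz = 9.5 kHz.
148.5 kHz mod fs = 27 kHz.
27 kHz > fs/2 = 20.25 kHz, folds to fs − 27 kHz = 13.5 kHz.
123 kHz mod fs = 1.5 kHz.
1.5 kHz ≤ fs/2 = 20.25 kHz, appears at 1.5 kHz.
25 kHz > fs/2 = 20.25 kHz, folds to fs − 25 kHz = 15.5 kHz.
177.5 kHz mod fs = 15.5 kHz.
15.5 kHz ≤ fs/2 = 20.25 kHz, appears at 15.5 kHz.
Distinct values: {1.5 kHz, 9.5 kHz, 13.5 kHz, 15.5 kHz} → 4.

4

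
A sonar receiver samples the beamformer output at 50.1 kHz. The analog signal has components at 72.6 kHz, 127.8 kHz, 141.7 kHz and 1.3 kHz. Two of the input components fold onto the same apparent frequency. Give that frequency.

fs/2 = 25.05 kHz.
72.6 kHz mod fs = 22.5 kHz.
22.5 kHz ≤ fs/2 = 25.05 kHz, appears at 22.5 kHz.
127.8 kHz mod fs = 27.6 kHz.
27.6 kHz > fs/2 = 25.05 kHz, folds to fs − 27.6 kHz = 22.5 kHz.
141.7 kHz mod fs = 41.5 kHz.
41.5 kHz > fs/2 = 25.05 kHz, folds to fs − 41.5 kHz = 8.6 kHz.
1.3 kHz ≤ fs/2 = 25.05 kHz, passes unchanged.
72.6 kHz and 127.8 kHz both map to 22.5 kHz.

22.5 kHz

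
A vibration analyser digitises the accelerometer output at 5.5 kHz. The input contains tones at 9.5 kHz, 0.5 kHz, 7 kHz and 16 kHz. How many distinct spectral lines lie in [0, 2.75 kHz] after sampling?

2

fs/2 = 2.75 kHz.
9.5 kHz mod fs = 4 kHz.
4 kHz > fs/2 = 2.75 kHz, folds to fs − 4 kHz = 1.5 kHz.
0.5 kHz ≤ fs/2 = 2.75 kHz, passes unchanged.
7 kHz mod fs = 1.5 kHz.
1.5 kHz ≤ fs/2 = 2.75 kHz, appears at 1.5 kHz.
16 kHz mod fs = 5 kHz.
5 kHz > fs/2 = 2.75 kHz, folds to fs − 5 kHz = 0.5 kHz.
Distinct values: {0.5 kHz, 1.5 kHz} → 2.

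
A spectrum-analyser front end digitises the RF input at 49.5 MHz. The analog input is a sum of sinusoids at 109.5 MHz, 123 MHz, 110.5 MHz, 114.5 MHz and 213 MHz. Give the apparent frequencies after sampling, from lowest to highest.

10.5 MHz, 11.5 MHz, 15 MHz, 15.5 MHz, 24 MHz

fs/2 = 24.75 MHz.
109.5 MHz mod fs = 10.5 MHz.
10.5 MHz ≤ fs/2 = 24.75 MHz, appears at 10.5 MHz.
123 MHz mod fs = 24 MHz.
24 MHz ≤ fs/2 = 24.75 MHz, appears at 24 MHz.
110.5 MHz mod fs = 11.5 MHz.
11.5 MHz ≤ fs/2 = 24.75 MHz, appears at 11.5 MHz.
114.5 MHz mod fs = 15.5 MHz.
15.5 MHz ≤ fs/2 = 24.75 MHz, appears at 15.5 MHz.
213 MHz mod fs = 15 MHz.
15 MHz ≤ fs/2 = 24.75 MHz, appears at 15 MHz.
Distinct values: {10.5 MHz, 11.5 MHz, 15 MHz, 15.5 MHz, 24 MHz}.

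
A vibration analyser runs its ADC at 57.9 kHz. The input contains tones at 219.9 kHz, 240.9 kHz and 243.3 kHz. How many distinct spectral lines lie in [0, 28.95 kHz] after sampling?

fs/2 = 28.95 kHz.
219.9 kHz mod fs = 46.2 kHz.
46.2 kHz > fs/2 = 28.95 kHz, folds to fs − 46.2 kHz = 11.7 kHz.
240.9 kHz mod fs = 9.3 kHz.
9.3 kHz ≤ fs/2 = 28.95 kHz, appears at 9.3 kHz.
243.3 kHz mod fs = 11.7 kHz.
11.7 kHz ≤ fs/2 = 28.95 kHz, appears at 11.7 kHz.
Distinct values: {9.3 kHz, 11.7 kHz} → 2.

2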